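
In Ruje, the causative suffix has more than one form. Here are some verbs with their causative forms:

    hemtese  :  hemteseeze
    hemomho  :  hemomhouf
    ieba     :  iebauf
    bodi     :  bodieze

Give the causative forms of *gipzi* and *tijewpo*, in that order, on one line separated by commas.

Looking at the last vowel of each stem: -eze when the last vowel of the stem is a front vowel (*hemtese*, *bodi*); -uf when the last vowel of the stem is a back vowel (*hemomho*, *ieba*).
*gipzi*: last vowel = /i/, a front vowel → -eze → *gipzieze*.
Since the last vowel of *tijewpo* is /o/ (a back vowel), it takes -uf, giving *tijewpouf*.

gipzieze, tijewpouf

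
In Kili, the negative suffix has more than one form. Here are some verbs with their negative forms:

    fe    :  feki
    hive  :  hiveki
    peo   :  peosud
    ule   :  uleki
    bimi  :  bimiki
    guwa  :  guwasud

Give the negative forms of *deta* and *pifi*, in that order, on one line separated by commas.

detasud, pifiki

The suffix is conditioned by the last vowel: -ki when the last vowel of the stem is a front vowel (*fe*, *hive*, *ule*, *bimi*); -sud when the last vowel of the stem is a back vowel (*peo*, *guwa*).
*deta* — last vowel /a/ (a back vowel) → -sud → *detasud*.
*pifi* — last vowel /i/ (a front vowel) → -ki → *pifiki*.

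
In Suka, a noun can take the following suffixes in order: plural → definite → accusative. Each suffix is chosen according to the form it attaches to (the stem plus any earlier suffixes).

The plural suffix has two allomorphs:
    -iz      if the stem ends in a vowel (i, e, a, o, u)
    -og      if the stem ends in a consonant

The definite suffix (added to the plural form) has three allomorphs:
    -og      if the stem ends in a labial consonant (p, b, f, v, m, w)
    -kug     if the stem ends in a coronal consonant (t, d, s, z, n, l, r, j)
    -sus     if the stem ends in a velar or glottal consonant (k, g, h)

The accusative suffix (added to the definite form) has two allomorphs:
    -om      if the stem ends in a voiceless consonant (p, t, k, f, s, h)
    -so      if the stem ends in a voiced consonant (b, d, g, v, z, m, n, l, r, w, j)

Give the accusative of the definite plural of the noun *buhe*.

buheizkugso

The final sound of *buhe* is /e/, which is a vowel, so the plural suffix is -iz, giving *buheiz*.
The final consonant of the plural form *buheiz* is /z/, which is coronal, so the definite suffix is -kug, giving *buheizkug*.
Since the final consonant of the definite form *buheizkug* is /g/ (voiced), it takes -so, giving *buheizkugso*.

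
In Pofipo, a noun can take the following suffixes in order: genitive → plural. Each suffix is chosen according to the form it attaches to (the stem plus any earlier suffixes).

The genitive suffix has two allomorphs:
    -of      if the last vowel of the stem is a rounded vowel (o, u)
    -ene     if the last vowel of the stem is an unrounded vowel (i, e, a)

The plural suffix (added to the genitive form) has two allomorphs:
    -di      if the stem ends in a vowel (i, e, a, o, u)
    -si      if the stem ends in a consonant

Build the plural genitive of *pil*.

*pil*: last vowel = /i/, an unrounded vowel → -ene → *pilene*.
The final sound of the genitive form *pilene* is /e/, which is a vowel, so the plural suffix is -di, giving *pilenedi*.

pilenedi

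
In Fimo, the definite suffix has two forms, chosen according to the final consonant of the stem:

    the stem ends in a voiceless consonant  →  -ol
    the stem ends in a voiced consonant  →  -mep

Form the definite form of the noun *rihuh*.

*rihuh*: final consonant = /h/, voiceless → -ol → *rihuhol*.

rihuhol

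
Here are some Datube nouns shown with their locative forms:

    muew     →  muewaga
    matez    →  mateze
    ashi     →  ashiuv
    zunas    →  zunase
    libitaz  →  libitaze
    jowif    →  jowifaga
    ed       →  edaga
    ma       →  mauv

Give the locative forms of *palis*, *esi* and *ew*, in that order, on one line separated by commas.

Looking at the final sound of each stem: -e when the stem ends in a sibilant (*matez*, *zunas*, *libitaz*); -aga when the stem ends in a non-sibilant consonant (*muew*, *jowif*, *ed*); -uv when the stem ends in a vowel (*ashi*, *ma*).
The final sound of *palis* is /s/, which is a sibilant, so the suffix is -e, giving *palise*.
The final sound of *esi* is /i/, which is a vowel, so the suffix is -uv, giving *esiuv*.
The final sound of *ew* is /w/, which is a non-sibilant consonant, so the suffix is -aga, giving *ewaga*.

palise, esiuv, ewaga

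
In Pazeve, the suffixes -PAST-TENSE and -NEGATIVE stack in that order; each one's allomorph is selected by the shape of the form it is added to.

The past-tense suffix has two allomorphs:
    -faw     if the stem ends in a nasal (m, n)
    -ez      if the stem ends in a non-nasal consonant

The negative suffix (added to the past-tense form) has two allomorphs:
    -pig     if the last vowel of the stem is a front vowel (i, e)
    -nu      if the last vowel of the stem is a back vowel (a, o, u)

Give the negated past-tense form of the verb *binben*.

binbenfawnu

*binben* — final consonant /n/ (a nasal) → -faw → *binbenfaw*.
The past-tense form *binbenfaw*: last vowel = /a/, a back vowel → -nu → *binbenfawnu*.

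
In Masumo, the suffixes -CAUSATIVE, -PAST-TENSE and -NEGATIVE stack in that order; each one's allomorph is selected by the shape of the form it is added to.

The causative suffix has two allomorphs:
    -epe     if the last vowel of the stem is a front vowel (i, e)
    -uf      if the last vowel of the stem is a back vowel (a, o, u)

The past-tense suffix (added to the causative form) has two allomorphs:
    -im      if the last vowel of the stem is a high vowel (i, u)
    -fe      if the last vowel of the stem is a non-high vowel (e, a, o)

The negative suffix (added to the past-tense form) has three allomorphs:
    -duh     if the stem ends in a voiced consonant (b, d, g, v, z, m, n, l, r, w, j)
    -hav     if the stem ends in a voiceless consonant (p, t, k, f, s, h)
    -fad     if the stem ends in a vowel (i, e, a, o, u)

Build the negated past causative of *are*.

areepefefad

*are* — last vowel /e/ (a front vowel) → -epe → *areepe*.
The causative form *areepe* — last vowel /e/ (a non-high vowel) → -fe → *areepefe*.
The past-tense form *areepefe* — final sound /e/ (a vowel) → -fad → *areepefefad*.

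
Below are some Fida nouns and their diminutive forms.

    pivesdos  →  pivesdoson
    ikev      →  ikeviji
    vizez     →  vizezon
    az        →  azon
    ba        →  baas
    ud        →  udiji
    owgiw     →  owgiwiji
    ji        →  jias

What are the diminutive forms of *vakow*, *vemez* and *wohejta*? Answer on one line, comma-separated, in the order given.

The alternation tracks the final sound of the stem — -on when the stem ends in a sibilant (*pivesdos*, *vizez*, *az*); -iji when the stem ends in a non-sibilant consonant (*ikev*, *ud*, *owgiw*); -as when the stem ends in a vowel (*ba*, *ji*).
The final sound of *vakow* is /w/, which is a non-sibilant consonant, so the suffix is -iji, giving *vakowiji*.
The final sound of *vemez* is /z/, which is a sibilant, so the suffix is -on, giving *vemezon*.
The final sound of *wohejta* is /a/, which is a vowel, so the suffix is -as, giving *wohejtaas*.

vakowiji, vemezon, wohejtaas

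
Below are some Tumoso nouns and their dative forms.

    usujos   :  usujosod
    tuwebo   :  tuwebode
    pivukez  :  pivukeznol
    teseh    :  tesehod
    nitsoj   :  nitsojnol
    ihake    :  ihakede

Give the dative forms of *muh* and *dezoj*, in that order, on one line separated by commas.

Looking at the final sound of each stem: -od when the stem ends in a voiceless consonant (*usujos*, *teseh*); -nol when the stem ends in a voiced consonant (*pivukez*, *nitsoj*); -de when the stem ends in a vowel (*tuwebo*, *ihake*).
*muh*: final sound = /h/, a voiceless consonant → -od → *muhod*.
Since the final sound of *dezoj* is /j/ (a voiced consonant), it takes -nol, giving *dezojnol*.

muhod, dezojnol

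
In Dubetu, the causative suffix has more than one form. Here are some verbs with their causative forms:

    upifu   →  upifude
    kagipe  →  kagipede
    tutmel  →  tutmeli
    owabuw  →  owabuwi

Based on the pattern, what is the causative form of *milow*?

Looking at the final sound of each stem: -i when the stem ends in a consonant (*tutmel*, *owabuw*); -de when the stem ends in a vowel (*upifu*, *kagipe*).
The final sound of *milow* is /w/, which is a consonant, so the suffix is -i, giving *milowi*.

milowi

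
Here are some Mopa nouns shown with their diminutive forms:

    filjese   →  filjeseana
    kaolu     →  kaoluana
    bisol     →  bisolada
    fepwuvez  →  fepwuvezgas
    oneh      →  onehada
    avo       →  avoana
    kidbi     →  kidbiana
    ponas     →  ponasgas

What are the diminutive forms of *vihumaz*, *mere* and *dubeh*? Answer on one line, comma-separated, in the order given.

The suffix is conditioned by the final sound: -gas when the stem ends in a sibilant (*fepwuvez*, *ponas*); -ada when the stem ends in a non-sibilant consonant (*bisol*, *oneh*); -ana when the stem ends in a vowel (*filjese*, *kaolu*, *avo*, *kidbi*).
*vihumaz* — final sound /z/ (a sibilant) → -gas → *vihumazgas*.
The final sound of *mere* is /e/, which is a vowel, so the suffix is -ana, giving *mereana*.
Since the final sound of *dubeh* is /h/ (a non-sibilant consonant), it takes -ada, giving *dubehada*.

vihumazgas, mereana, dubehada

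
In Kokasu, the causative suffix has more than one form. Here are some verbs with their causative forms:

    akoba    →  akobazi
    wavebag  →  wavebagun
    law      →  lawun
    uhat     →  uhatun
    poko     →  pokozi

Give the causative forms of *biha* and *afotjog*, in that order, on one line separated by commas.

bihazi, afotjogun

Looking at the final sound of each stem: -un when the stem ends in a consonant (*wavebag*, *law*, *uhat*); -zi when the stem ends in a vowel (*akoba*, *poko*).
*biha* — final sound /a/ (a vowel) → -zi → *bihazi*.
The final sound of *afotjog* is /g/, which is a consonant, so the suffix is -un, giving *afotjogun*.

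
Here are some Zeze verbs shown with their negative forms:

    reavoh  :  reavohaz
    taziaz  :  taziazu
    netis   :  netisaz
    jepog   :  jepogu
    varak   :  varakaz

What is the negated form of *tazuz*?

tazuzu

The suffix is conditioned by the final consonant: -az when the stem ends in a voiceless consonant (*reavoh*, *netis*, *varak*); -u when the stem ends in a voiced consonant (*taziaz*, *jepog*).
Since the final consonant of *tazuz* is /z/ (voiced), it takes -u, giving *tazuzu*.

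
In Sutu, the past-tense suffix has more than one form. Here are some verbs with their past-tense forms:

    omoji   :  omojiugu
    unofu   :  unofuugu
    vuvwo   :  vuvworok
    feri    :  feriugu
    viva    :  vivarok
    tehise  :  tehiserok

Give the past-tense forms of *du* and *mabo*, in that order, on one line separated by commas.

The alternation tracks the last vowel of the stem — -ugu when the last vowel of the stem is a high vowel (*omoji*, *unofu*, *feri*); -rok when the last vowel of the stem is a non-high vowel (*vuvwo*, *viva*, *tehise*).
Since the last vowel of *du* is /u/ (a high vowel), it takes -ugu, giving *duugu*.
*mabo* — last vowel /o/ (a non-high vowel) → -rok → *maborok*.

duugu, maborok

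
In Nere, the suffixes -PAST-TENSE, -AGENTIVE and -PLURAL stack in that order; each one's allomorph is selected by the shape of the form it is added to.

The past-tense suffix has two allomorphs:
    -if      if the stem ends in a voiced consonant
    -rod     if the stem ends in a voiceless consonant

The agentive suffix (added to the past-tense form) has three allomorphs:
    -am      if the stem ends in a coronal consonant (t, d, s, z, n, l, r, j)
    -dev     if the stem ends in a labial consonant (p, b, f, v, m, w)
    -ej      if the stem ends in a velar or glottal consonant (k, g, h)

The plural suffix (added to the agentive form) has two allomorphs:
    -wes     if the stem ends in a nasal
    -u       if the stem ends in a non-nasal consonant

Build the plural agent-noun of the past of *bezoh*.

bezohrodamwes

Since the final consonant of *bezoh* is /h/ (voiceless), it takes -rod, giving *bezohrod*.
The past-tense form *bezohrod* — final consonant /d/ (coronal) → -am → *bezohrodam*.
The final consonant of the agentive form *bezohrodam* is /m/, which is a nasal, so the plural suffix is -wes, giving *bezohrodamwes*.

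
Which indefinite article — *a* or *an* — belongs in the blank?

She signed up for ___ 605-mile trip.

The indefinite article is chosen by the initial *sound* of the following word, not its spelling.
The number *605* is spoken "six hundred …", beginning with /sɪks/ — a consonant sound.
So the article is *a*: She signed up for a 605-mile trip.

a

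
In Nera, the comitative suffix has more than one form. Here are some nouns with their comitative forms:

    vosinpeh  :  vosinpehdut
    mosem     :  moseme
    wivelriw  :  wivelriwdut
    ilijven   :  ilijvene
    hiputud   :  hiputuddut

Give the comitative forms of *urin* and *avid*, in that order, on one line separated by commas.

urine, aviddut

The pattern is nasality of the final consonant: -e when the stem ends in a nasal (*mosem*, *ilijven*); -dut when the stem ends in a non-nasal consonant (*vosinpeh*, *wivelriw*, *hiputud*).
*urin* — final consonant /n/ (a nasal) → -e → *urine*.
Since the final consonant of *avid* is /d/ (non-nasal), it takes -dut, giving *aviddut*.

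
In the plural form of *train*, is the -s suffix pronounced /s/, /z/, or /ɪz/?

/z/

The stem *train* ends in a voiced non-sibilant sound.
The plural suffix surfaces as /ɪz/ after sibilants, /s/ after other voiceless consonants, and /z/ after other voiced sounds.
So the plural -s on *train* is pronounced /z/.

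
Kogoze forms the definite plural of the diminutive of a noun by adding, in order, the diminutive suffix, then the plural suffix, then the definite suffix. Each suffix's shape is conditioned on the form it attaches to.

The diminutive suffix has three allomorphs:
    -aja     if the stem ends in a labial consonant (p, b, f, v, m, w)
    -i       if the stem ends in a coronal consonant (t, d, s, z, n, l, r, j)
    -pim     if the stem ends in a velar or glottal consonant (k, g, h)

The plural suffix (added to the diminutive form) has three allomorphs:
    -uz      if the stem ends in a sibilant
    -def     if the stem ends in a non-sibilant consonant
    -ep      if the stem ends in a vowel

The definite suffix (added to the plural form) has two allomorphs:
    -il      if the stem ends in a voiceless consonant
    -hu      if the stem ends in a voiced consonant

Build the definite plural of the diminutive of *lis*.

lisiepil

Since the final consonant of *lis* is /s/ (coronal), it takes -i, giving *lisi*.
Since the final sound of the diminutive form *lisi* is /i/ (a vowel), it takes -ep, giving *lisiep*.
Since the final consonant of the plural form *lisiep* is /p/ (voiceless), it takes -il, giving *lisiepil*.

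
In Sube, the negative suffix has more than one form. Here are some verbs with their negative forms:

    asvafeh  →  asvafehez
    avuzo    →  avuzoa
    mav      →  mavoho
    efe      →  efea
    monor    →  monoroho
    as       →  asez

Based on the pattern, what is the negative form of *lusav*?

lusavoho

The pattern is voicing of the final sound: -ez when the stem ends in a voiceless consonant (*asvafeh*, *as*); -oho when the stem ends in a voiced consonant (*mav*, *monor*); -a when the stem ends in a vowel (*avuzo*, *efe*).
Since the final sound of *lusav* is /v/ (a voiced consonant), it takes -oho, giving *lusavoho*.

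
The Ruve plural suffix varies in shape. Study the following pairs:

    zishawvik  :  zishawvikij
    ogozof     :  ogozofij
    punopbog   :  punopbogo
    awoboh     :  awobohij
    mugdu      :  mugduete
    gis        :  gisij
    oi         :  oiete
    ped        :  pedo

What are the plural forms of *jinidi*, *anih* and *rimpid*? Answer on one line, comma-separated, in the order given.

Looking at the final sound of each stem: -ij when the stem ends in a voiceless consonant (*zishawvik*, *ogozof*, *awoboh*, *gis*); -o when the stem ends in a voiced consonant (*punopbog*, *ped*); -ete when the stem ends in a vowel (*mugdu*, *oi*).
*jinidi*: final sound = /i/, a vowel → -ete → *jinidiete*.
The final sound of *anih* is /h/, which is a voiceless consonant, so the suffix is -ij, giving *anihij*.
*rimpid* — final sound /d/ (a voiced consonant) → -o → *rimpido*.

jinidiete, anihij, rimpido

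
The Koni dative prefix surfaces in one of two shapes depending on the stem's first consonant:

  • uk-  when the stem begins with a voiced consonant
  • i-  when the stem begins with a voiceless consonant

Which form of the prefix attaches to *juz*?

Since the first consonant of *juz* is /j/ (voiced), it takes uk-.

uk-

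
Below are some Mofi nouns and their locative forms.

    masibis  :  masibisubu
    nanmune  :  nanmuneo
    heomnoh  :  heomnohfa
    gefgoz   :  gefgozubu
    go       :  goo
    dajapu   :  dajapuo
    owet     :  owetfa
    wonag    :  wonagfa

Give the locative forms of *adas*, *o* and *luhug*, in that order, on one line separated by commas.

adasubu, oo, luhugfa

Looking at the final sound of each stem: -ubu when the stem ends in a sibilant (*masibis*, *gefgoz*); -fa when the stem ends in a non-sibilant consonant (*heomnoh*, *owet*, *wonag*); -o when the stem ends in a vowel (*nanmune*, *go*, *dajapu*).
Since the final sound of *adas* is /s/ (a sibilant), it takes -ubu, giving *adasubu*.
Since the final sound of *o* is /o/ (a vowel), it takes -o, giving *oo*.
Since the final sound of *luhug* is /g/ (a non-sibilant consonant), it takes -fa, giving *luhugfa*.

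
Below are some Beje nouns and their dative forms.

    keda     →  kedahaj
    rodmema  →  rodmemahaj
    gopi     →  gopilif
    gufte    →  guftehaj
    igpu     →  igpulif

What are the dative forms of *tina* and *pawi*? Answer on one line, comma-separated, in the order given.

tinahaj, pawilif

The suffix is conditioned by the last vowel: -lif when the last vowel of the stem is a high vowel (*gopi*, *igpu*); -haj when the last vowel of the stem is a non-high vowel (*keda*, *rodmema*, *gufte*).
Since the last vowel of *tina* is /a/ (a non-high vowel), it takes -haj, giving *tinahaj*.
*pawi* — last vowel /i/ (a high vowel) → -lif → *pawilif*.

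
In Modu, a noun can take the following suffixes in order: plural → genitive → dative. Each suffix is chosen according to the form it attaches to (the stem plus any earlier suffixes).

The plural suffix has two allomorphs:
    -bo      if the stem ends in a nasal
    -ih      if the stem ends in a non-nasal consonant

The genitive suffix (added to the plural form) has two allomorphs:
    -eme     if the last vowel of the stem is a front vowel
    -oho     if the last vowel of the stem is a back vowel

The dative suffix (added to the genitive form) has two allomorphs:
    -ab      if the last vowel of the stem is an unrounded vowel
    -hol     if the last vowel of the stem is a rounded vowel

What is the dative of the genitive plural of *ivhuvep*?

The final consonant of *ivhuvep* is /p/, which is non-nasal, so the plural suffix is -ih, giving *ivhuvepih*.
The plural form *ivhuvepih* — last vowel /i/ (a front vowel) → -eme → *ivhuvepiheme*.
The last vowel of the genitive form *ivhuvepiheme* is /e/, which is an unrounded vowel, so the dative suffix is -ab, giving *ivhuvepihemeab*.

ivhuvepihemeab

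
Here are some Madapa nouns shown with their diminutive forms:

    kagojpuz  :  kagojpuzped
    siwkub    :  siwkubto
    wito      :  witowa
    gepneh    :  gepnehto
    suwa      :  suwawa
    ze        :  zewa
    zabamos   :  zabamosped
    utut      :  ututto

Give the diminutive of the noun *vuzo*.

vuzowa

The alternation tracks the final sound of the stem — -ped when the stem ends in a sibilant (*kagojpuz*, *zabamos*); -to when the stem ends in a non-sibilant consonant (*siwkub*, *gepneh*, *utut*); -wa when the stem ends in a vowel (*wito*, *suwa*, *ze*).
Since the final sound of *vuzo* is /o/ (a vowel), it takes -wa, giving *vuzowa*.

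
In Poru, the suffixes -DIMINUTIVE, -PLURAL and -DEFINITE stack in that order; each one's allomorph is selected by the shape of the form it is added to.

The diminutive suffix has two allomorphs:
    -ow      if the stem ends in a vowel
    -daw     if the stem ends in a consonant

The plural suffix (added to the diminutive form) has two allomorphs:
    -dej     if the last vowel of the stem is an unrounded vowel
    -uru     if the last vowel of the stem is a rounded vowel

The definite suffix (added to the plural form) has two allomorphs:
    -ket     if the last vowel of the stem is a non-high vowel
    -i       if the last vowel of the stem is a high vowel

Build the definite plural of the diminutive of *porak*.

*porak*: final sound = /k/, a consonant → -daw → *porakdaw*.
The diminutive form *porakdaw*: last vowel = /a/, an unrounded vowel → -dej → *porakdawdej*.
Since the last vowel of the plural form *porakdawdej* is /e/ (a non-high vowel), it takes -ket, giving *porakdawdejket*.

porakdawdejket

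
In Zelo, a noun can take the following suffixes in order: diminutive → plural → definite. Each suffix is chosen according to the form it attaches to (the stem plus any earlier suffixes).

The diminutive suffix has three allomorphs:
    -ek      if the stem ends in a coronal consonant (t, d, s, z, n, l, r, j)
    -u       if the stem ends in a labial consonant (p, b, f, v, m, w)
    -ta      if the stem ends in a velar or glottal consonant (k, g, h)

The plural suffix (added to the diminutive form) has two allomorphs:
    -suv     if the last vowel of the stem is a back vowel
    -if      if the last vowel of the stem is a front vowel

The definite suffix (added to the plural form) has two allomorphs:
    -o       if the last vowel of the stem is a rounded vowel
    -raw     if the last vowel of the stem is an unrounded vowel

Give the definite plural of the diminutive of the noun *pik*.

*pik* — final consonant /k/ (velar/glottal) → -ta → *pikta*.
The diminutive form *pikta*: last vowel = /a/, a back vowel → -suv → *piktasuv*.
The plural form *piktasuv* — last vowel /u/ (a rounded vowel) → -o → *piktasuvo*.

piktasuvo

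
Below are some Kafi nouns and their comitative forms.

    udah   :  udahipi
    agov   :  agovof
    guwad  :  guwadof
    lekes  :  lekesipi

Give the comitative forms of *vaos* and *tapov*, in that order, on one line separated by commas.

The pattern is voicing of the final consonant: -ipi when the stem ends in a voiceless consonant (*udah*, *lekes*); -of when the stem ends in a voiced consonant (*agov*, *guwad*).
Since the final consonant of *vaos* is /s/ (voiceless), it takes -ipi, giving *vaosipi*.
The final consonant of *tapov* is /v/, which is voiced, so the suffix is -of, giving *tapovof*.

vaosipi, tapovof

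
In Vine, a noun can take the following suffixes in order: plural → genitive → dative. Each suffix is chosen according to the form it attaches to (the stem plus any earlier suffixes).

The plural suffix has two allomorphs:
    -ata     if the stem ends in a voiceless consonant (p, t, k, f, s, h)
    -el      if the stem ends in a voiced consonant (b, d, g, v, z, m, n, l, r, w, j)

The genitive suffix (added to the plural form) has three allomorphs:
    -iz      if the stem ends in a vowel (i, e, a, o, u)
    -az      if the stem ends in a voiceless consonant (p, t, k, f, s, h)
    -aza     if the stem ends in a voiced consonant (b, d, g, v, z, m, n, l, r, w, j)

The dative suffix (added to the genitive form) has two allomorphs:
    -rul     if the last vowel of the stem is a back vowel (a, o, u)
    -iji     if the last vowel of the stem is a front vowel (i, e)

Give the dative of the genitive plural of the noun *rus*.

rusataiziji

The final consonant of *rus* is /s/, which is voiceless, so the plural suffix is -ata, giving *rusata*.
The plural form *rusata* — final sound /a/ (a vowel) → -iz → *rusataiz*.
Since the last vowel of the genitive form *rusataiz* is /i/ (a front vowel), it takes -iji, giving *rusataiziji*.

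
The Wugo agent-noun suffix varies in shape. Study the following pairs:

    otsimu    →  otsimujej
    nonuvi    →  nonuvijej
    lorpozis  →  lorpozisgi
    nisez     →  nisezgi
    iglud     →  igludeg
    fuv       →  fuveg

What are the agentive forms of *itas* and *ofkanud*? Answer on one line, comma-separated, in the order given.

Looking at the final sound of each stem: -gi when the stem ends in a sibilant (*lorpozis*, *nisez*); -eg when the stem ends in a non-sibilant consonant (*iglud*, *fuv*); -jej when the stem ends in a vowel (*otsimu*, *nonuvi*).
The final sound of *itas* is /s/, which is a sibilant, so the suffix is -gi, giving *itasgi*.
Since the final sound of *ofkanud* is /d/ (a non-sibilant consonant), it takes -eg, giving *ofkanudeg*.

itasgi, ofkanudeg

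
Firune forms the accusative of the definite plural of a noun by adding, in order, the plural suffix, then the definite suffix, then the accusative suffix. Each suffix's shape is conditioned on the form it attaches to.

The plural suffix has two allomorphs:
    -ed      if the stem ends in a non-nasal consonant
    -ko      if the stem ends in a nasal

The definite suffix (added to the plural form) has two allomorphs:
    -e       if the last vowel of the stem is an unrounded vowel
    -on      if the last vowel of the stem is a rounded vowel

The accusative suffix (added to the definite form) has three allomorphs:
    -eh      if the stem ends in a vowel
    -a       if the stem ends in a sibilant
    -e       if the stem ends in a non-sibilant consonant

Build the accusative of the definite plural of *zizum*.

zizumkoone

*zizum*: final consonant = /m/, a nasal → -ko → *zizumko*.
The plural form *zizumko* — last vowel /o/ (a rounded vowel) → -on → *zizumkoon*.
The definite form *zizumkoon* — final sound /n/ (a non-sibilant consonant) → -e → *zizumkoone*.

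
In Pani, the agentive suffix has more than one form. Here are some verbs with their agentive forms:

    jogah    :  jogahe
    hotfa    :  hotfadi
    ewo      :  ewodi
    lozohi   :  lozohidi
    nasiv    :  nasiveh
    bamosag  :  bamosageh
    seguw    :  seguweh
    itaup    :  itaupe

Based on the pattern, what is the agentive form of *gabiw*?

gabiweh

The pattern is voicing of the final sound: -e when the stem ends in a voiceless consonant (*jogah*, *itaup*); -eh when the stem ends in a voiced consonant (*nasiv*, *bamosag*, *seguw*); -di when the stem ends in a vowel (*hotfa*, *ewo*, *lozohi*).
Since the final sound of *gabiw* is /w/ (a voiced consonant), it takes -eh, giving *gabiweh*.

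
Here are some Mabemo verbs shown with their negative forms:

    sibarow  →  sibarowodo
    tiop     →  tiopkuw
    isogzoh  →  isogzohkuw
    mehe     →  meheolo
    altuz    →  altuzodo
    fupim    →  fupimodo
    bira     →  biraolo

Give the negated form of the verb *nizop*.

Looking at the final sound of each stem: -kuw when the stem ends in a voiceless consonant (*tiop*, *isogzoh*); -odo when the stem ends in a voiced consonant (*sibarow*, *altuz*, *fupim*); -olo when the stem ends in a vowel (*mehe*, *bira*).
The final sound of *nizop* is /p/, which is a voiceless consonant, so the suffix is -kuw, giving *nizopkuw*.

nizopkuw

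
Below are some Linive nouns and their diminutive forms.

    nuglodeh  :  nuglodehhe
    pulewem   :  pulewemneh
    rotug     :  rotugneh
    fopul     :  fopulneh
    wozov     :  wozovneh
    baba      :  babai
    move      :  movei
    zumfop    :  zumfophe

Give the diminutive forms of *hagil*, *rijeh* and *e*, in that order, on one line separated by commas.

The suffix is conditioned by the final sound: -he when the stem ends in a voiceless consonant (*nuglodeh*, *zumfop*); -neh when the stem ends in a voiced consonant (*pulewem*, *rotug*, *fopul*, *wozov*); -i when the stem ends in a vowel (*baba*, *move*).
The final sound of *hagil* is /l/, which is a voiced consonant, so the suffix is -neh, giving *hagilneh*.
Since the final sound of *rijeh* is /h/ (a voiceless consonant), it takes -he, giving *rijehhe*.
Since the final sound of *e* is /e/ (a vowel), it takes -i, giving *ei*.

hagilneh, rijehhe, ei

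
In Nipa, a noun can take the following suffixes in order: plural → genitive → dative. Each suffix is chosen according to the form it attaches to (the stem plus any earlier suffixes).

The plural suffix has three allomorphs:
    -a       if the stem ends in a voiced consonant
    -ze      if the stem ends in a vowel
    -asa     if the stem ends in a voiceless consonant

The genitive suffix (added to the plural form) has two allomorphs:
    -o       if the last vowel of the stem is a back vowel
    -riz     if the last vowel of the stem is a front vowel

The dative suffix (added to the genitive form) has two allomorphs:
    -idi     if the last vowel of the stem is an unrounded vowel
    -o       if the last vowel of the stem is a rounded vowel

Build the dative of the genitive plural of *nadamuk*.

The final sound of *nadamuk* is /k/, which is a voiceless consonant, so the plural suffix is -asa, giving *nadamukasa*.
The plural form *nadamukasa* — last vowel /a/ (a back vowel) → -o → *nadamukasao*.
Since the last vowel of the genitive form *nadamukasao* is /o/ (a rounded vowel), it takes -o, giving *nadamukasaoo*.

nadamukasaoo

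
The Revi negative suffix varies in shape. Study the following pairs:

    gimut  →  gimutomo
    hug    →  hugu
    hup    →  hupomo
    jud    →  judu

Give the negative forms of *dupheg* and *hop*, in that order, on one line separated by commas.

duphegu, hopomo

The suffix is conditioned by the final consonant: -omo when the stem ends in a voiceless consonant (*gimut*, *hup*); -u when the stem ends in a voiced consonant (*hug*, *jud*).
*dupheg* — final consonant /g/ (voiced) → -u → *duphegu*.
Since the final consonant of *hop* is /p/ (voiceless), it takes -omo, giving *hopomo*.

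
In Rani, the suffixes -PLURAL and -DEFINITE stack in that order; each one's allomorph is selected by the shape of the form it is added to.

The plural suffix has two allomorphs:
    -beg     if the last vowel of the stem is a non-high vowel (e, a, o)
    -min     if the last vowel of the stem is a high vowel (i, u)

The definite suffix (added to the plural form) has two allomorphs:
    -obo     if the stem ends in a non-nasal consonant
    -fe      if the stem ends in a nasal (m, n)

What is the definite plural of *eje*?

ejebegobo

Since the last vowel of *eje* is /e/ (a non-high vowel), it takes -beg, giving *ejebeg*.
The final consonant of the plural form *ejebeg* is /g/, which is non-nasal, so the definite suffix is -obo, giving *ejebegobo*.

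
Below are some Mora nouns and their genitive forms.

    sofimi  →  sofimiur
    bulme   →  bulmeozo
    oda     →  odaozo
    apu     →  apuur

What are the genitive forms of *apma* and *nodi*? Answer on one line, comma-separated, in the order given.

The pattern is height harmony: -ur when the last vowel of the stem is a high vowel (*sofimi*, *apu*); -ozo when the last vowel of the stem is a non-high vowel (*bulme*, *oda*).
*apma* — last vowel /a/ (a non-high vowel) → -ozo → *apmaozo*.
Since the last vowel of *nodi* is /i/ (a high vowel), it takes -ur, giving *nodiur*.

apmaozo, nodiur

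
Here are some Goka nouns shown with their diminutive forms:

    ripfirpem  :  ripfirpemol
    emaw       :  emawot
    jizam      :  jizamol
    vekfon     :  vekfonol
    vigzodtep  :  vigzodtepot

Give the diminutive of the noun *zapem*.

Looking at the final consonant of each stem: -ol when the stem ends in a nasal (*ripfirpem*, *jizam*, *vekfon*); -ot when the stem ends in a non-nasal consonant (*emaw*, *vigzodtep*).
*zapem* — final consonant /m/ (a nasal) → -ol → *zapemol*.

zapemol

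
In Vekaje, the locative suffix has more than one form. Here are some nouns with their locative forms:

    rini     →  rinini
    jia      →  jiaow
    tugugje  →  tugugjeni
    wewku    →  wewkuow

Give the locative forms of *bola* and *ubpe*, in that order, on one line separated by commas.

bolaow, ubpeni

The alternation tracks the last vowel of the stem — -ni when the last vowel of the stem is a front vowel (*rini*, *tugugje*); -ow when the last vowel of the stem is a back vowel (*jia*, *wewku*).
*bola*: last vowel = /a/, a back vowel → -ow → *bolaow*.
The last vowel of *ubpe* is /e/, which is a front vowel, so the suffix is -ni, giving *ubpeni*.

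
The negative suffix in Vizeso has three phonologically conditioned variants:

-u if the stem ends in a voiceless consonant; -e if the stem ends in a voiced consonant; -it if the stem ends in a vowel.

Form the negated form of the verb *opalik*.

opaliku

The final sound of *opalik* is /k/, which is a voiceless consonant, so the suffix is -u, giving *opaliku*.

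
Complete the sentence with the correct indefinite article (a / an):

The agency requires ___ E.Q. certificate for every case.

an

The indefinite article is chosen by the initial *sound* of the following word, not its spelling.
The initialism *E.Q.* is read letter by letter; the first letter, E, is pronounced /iː/, which begins with a vowel sound.
So the article is *an*: The agency requires an E.Q. certificate for every case.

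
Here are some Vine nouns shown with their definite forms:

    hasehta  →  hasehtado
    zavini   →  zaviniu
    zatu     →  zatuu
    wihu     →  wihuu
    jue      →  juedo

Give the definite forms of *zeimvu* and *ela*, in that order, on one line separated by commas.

Looking at the last vowel of each stem: -u when the last vowel of the stem is a high vowel (*zavini*, *zatu*, *wihu*); -do when the last vowel of the stem is a non-high vowel (*hasehta*, *jue*).
The last vowel of *zeimvu* is /u/, which is a high vowel, so the suffix is -u, giving *zeimvuu*.
*ela*: last vowel = /a/, a non-high vowel → -do → *elado*.

zeimvuu, elado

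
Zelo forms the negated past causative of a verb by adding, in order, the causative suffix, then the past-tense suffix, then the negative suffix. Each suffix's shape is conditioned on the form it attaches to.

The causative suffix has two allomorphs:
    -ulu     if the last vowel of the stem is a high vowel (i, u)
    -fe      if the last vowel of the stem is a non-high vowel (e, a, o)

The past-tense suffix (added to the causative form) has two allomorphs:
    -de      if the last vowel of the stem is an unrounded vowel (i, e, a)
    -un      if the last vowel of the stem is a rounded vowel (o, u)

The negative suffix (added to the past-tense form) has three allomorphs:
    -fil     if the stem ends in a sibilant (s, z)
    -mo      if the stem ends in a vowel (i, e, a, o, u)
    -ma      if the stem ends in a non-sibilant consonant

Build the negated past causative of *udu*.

uduuluunma

Since the last vowel of *udu* is /u/ (a high vowel), it takes -ulu, giving *uduulu*.
Since the last vowel of the causative form *uduulu* is /u/ (a rounded vowel), it takes -un, giving *uduuluun*.
The past-tense form *uduuluun* — final sound /n/ (a non-sibilant consonant) → -ma → *uduuluunma*.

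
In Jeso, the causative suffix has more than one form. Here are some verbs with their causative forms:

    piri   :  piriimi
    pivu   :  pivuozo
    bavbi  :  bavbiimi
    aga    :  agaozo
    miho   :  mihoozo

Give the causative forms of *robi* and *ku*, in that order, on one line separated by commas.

The pattern is front/back vowel harmony: -imi when the last vowel of the stem is a front vowel (*piri*, *bavbi*); -ozo when the last vowel of the stem is a back vowel (*pivu*, *aga*, *miho*).
*robi* — last vowel /i/ (a front vowel) → -imi → *robiimi*.
*ku* — last vowel /u/ (a back vowel) → -ozo → *kuozo*.

robiimi, kuozo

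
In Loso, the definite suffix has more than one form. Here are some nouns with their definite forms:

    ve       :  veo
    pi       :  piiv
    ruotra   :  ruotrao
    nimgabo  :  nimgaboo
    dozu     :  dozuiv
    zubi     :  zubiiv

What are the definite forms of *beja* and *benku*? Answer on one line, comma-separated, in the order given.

The pattern is height harmony: -iv when the last vowel of the stem is a high vowel (*pi*, *dozu*, *zubi*); -o when the last vowel of the stem is a non-high vowel (*ve*, *ruotra*, *nimgabo*).
*beja*: last vowel = /a/, a non-high vowel → -o → *bejao*.
*benku*: last vowel = /u/, a high vowel → -iv → *benkuiv*.

bejao, benkuiv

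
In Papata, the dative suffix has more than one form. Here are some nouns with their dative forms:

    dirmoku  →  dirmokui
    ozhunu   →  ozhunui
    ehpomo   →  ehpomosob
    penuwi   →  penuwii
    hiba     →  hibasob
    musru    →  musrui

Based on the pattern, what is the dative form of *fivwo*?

fivwosob

The suffix is conditioned by the last vowel: -i when the last vowel of the stem is a high vowel (*dirmoku*, *ozhunu*, *penuwi*, *musru*); -sob when the last vowel of the stem is a non-high vowel (*ehpomo*, *hiba*).
*fivwo* — last vowel /o/ (a non-high vowel) → -sob → *fivwosob*.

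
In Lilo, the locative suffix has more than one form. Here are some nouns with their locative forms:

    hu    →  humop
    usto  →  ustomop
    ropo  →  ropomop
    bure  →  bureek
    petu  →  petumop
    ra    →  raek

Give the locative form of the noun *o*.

omop

The alternation tracks the last vowel of the stem — -mop when the last vowel of the stem is a rounded vowel (*hu*, *usto*, *ropo*, *petu*); -ek when the last vowel of the stem is an unrounded vowel (*bure*, *ra*).
*o* — last vowel /o/ (a rounded vowel) → -mop → *omop*.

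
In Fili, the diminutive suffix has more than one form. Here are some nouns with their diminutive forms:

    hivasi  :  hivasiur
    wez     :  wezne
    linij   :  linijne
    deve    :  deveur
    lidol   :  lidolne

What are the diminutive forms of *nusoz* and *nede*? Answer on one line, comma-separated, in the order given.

The alternation tracks the final sound of the stem — -ne when the stem ends in a consonant (*wez*, *linij*, *lidol*); -ur when the stem ends in a vowel (*hivasi*, *deve*).
*nusoz*: final sound = /z/, a consonant → -ne → *nusozne*.
*nede* — final sound /e/ (a vowel) → -ur → *nedeur*.

nusozne, nedeur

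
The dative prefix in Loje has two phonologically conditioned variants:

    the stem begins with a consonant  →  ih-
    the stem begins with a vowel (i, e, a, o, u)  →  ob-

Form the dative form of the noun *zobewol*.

*zobewol*: first sound = /z/, a consonant → ih- → *ihzobewol*.

ihzobewol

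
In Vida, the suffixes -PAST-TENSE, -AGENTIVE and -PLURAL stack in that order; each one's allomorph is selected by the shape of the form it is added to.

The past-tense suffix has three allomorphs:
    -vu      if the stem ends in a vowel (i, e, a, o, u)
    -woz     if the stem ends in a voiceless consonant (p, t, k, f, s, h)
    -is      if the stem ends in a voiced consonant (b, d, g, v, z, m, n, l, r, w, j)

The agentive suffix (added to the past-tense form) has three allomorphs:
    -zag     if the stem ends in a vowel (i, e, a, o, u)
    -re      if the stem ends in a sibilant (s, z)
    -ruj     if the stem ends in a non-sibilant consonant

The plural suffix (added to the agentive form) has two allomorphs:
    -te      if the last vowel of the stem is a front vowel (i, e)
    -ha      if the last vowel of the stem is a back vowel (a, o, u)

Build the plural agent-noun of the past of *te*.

tevuzagha

Since the final sound of *te* is /e/ (a vowel), it takes -vu, giving *tevu*.
The past-tense form *tevu* — final sound /u/ (a vowel) → -zag → *tevuzag*.
The agentive form *tevuzag* — last vowel /a/ (a back vowel) → -ha → *tevuzagha*.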